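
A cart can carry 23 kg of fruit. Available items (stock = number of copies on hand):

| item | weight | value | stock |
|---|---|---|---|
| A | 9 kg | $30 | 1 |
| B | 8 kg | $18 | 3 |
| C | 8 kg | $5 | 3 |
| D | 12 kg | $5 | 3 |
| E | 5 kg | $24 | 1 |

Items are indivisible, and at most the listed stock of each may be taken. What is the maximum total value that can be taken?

$72

Top feasible selections:
- 1×A + 1×B + 1×E: weight 22, value 72
- 2×B + 1×E: weight 21, value 60
Best: $72.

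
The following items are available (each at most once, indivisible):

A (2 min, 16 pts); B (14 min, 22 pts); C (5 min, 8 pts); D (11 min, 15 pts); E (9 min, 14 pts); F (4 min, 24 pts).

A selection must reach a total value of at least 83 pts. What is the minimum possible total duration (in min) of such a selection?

Subsets with value ≥ 83, sorted by total duration:
- A+B+C+E+F: duration 34, value 84
- A+B+C+D+F: duration 36, value 85
- A+B+D+E+F: duration 40, value 91
- B+C+D+E+F: duration 43, value 83
Minimum duration: 34 min.

34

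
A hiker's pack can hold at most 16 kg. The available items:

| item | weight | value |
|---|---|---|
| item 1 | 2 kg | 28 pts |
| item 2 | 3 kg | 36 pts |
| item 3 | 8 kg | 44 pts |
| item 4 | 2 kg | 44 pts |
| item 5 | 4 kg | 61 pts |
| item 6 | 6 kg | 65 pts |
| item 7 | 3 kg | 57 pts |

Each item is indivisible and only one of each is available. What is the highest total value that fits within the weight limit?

Check high-value combinations within 16 kg:
- item 1+item 2+item 4+item 6+item 7: weight 2+3+2+6+3=16, value 28+36+44+65+57=230
- item 4+item 5+item 6+item 7: weight 2+4+6+3=15, value 44+61+65+57=227
- item 1+item 2+item 4+item 5+item 7: weight 2+3+2+4+3=14, value 28+36+44+61+57=226
Best: 230 pts.

230 pts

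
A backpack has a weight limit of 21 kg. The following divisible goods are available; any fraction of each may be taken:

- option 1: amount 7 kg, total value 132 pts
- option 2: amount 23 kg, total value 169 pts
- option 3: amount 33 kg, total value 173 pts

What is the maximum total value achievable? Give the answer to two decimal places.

Take in order of value per unit:
- option 1 (132/7 per unit): all 7 → value 132, running total 132.00
- option 2 (169/23 per unit): 14 of 23 → value 14×169/23 = 102.8696, running total 234.87
Total 234.87.

234.87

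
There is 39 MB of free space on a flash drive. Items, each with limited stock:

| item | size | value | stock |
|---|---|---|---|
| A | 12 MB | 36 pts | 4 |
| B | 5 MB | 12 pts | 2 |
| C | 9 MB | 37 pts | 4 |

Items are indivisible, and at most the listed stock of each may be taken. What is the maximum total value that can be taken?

Top feasible selections:
- 4×C: size 36, value 148
- 1×A + 3×C: size 39, value 147
- 2×B + 3×C: size 37, value 135
Best: 148 pts.

148 pts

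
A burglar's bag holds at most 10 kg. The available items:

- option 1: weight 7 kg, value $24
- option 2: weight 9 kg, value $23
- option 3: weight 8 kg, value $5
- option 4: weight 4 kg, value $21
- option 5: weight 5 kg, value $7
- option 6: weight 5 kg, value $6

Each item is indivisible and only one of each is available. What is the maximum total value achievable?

$28

This is a 0/1 knapsack; check combinations near the capacity.
- option 4+option 5: weight 4+5=9, value 21+7=28
- option 4+option 6: weight 4+5=9, value 21+6=27
- option 1: weight 7, value 24
Best: $28.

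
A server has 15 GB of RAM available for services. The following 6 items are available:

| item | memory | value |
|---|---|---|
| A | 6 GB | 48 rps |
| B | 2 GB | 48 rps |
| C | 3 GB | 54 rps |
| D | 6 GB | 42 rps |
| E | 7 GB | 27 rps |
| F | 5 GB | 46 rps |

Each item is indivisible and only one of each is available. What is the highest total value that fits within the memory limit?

Check high-value combinations within 15 GB:
- A+B+C: memory 6+2+3=11, value 48+48+54=150
- B+C+F: memory 2+3+5=10, value 48+54+46=148
- A+C+F: memory 6+3+5=14, value 48+54+46=148
- B+C+D: memory 2+3+6=11, value 48+54+42=144
Best: 150 rps.

150 rps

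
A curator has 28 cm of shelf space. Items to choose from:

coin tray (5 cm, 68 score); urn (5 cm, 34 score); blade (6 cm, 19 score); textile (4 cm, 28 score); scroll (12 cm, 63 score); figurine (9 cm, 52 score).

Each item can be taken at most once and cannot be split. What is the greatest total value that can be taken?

Check high-value combinations within 28 cm:
- coin tray+urn+textile+scroll: length 5+5+4+12=26, value 68+34+28+63=193
- coin tray+urn+blade+scroll: length 5+5+6+12=28, value 68+34+19+63=184
- coin tray+scroll+figurine: length 5+12+9=26, value 68+63+52=183
- coin tray+urn+textile+figurine: length 5+5+4+9=23, value 68+34+28+52=182
Best: 193 score.

193 score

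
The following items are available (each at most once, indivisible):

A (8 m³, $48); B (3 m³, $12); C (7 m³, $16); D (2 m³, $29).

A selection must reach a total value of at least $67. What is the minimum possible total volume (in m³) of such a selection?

10

Subsets with value ≥ 67, sorted by total volume:
- A+D: volume 10, value 77
- A+B+D: volume 13, value 89
Minimum volume: 10 m³.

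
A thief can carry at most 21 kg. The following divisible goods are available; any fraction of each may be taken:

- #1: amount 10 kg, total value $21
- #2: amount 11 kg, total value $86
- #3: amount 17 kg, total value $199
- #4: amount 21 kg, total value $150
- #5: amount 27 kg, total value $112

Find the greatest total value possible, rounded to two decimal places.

Take in order of value per unit:
- #3 (199/17 per unit): all 17 → value 199, running total 199.00
- #2 (86/11 per unit): 4 of 11 → value 4×86/11 = 31.2727, running total 230.27
Total 230.27.

230.27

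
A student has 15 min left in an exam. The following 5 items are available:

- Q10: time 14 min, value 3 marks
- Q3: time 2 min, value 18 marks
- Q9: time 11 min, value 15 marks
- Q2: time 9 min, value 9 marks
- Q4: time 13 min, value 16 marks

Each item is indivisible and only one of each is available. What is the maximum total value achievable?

This is a 0/1 knapsack; check combinations near the capacity.
- Q3+Q4: time 2+13=15, value 18+16=34
- Q3+Q9: time 2+11=13, value 18+15=33
- Q3+Q2: time 2+9=11, value 18+9=27
Best: 34 marks.

34 marks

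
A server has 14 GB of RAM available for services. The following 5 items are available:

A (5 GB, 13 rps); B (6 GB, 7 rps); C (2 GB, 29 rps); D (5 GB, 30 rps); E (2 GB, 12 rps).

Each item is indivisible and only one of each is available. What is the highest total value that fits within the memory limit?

This is a 0/1 knapsack; check combinations near the capacity.
- A+C+D+E: memory 5+2+5+2=14, value 13+29+30+12=84
- A+C+D: memory 5+2+5=12, value 13+29+30=72
- C+D+E: memory 2+5+2=9, value 29+30+12=71
- B+C+D: memory 6+2+5=13, value 7+29+30=66
Best: 84 rps.

84 rps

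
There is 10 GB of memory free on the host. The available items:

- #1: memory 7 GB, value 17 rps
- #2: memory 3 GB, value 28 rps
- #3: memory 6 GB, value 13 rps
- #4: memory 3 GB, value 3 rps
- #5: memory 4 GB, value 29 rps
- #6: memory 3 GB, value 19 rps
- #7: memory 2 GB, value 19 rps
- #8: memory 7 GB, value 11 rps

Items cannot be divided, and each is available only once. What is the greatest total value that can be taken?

Check high-value combinations within 10 GB:
- #2+#5+#7: memory 3+4+2=9, value 28+29+19=76
- #2+#5+#6: memory 3+4+3=10, value 28+29+19=76
- #5+#6+#7: memory 4+3+2=9, value 29+19+19=67
Best: 76 rps.

76 rps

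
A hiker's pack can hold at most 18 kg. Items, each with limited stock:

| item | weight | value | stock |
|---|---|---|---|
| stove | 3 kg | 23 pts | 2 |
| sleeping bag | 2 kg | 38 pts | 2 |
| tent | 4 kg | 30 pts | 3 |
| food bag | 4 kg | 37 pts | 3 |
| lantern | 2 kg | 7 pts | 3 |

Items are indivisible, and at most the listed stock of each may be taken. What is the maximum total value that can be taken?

Best selections within weight 18 and stock limits:
- 2×stove + 2×sleeping bag + 2×food bag: weight 18, value 196
- 2×sleeping bag + 3×food bag + 1×lantern: weight 18, value 194
- 2×stove + 2×sleeping bag + 1×tent + 1×food bag: weight 18, value 189
Best: 196 pts.

196 pts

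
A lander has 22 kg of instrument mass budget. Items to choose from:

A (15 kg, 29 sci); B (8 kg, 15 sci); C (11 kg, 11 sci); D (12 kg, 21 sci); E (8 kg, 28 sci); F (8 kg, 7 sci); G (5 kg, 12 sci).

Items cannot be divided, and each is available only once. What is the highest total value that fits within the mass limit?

55 sci

Check high-value combinations within 22 kg:
- B+E+G: mass 8+8+5=21, value 15+28+12=55
- D+E: mass 12+8=20, value 21+28=49
- E+F+G: mass 8+8+5=21, value 28+7+12=47
- B+E: mass 8+8=16, value 15+28=43
- A+G: mass 15+5=20, value 29+12=41
Best: 55 sci.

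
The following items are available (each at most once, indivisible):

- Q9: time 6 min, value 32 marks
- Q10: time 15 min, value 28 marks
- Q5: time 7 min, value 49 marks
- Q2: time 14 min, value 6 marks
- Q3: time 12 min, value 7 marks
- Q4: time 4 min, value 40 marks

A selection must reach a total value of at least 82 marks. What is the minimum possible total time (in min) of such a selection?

11

Subsets with value ≥ 82, sorted by total time:
- Q5+Q4: time 11, value 89
- Q9+Q5+Q4: time 17, value 121
- Q5+Q3+Q4: time 23, value 96
- Q9+Q10+Q4: time 25, value 100
Minimum time: 11 min.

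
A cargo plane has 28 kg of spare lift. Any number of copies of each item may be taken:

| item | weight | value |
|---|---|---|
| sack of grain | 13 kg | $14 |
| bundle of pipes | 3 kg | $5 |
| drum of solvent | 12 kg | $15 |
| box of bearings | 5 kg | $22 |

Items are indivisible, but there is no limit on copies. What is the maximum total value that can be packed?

Best value-per-unit is box of bearings at 22/5; filling with it alone gives 5×22 = 110.
Optimal mix: 1×bundle of pipes + 5×box of bearings → weight 28, value 115.

$115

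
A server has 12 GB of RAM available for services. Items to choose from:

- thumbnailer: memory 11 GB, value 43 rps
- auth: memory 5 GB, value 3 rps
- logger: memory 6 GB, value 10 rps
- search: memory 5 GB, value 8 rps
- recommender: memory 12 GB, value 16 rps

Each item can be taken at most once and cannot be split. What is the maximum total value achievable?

43 rps

Check high-value combinations within 12 GB:
- thumbnailer: memory 11, value 43
- logger+search: memory 6+5=11, value 10+8=18
- recommender: memory 12, value 16
- auth+logger: memory 5+6=11, value 3+10=13
- auth+search: memory 5+5=10, value 3+8=11
Best: 43 rps.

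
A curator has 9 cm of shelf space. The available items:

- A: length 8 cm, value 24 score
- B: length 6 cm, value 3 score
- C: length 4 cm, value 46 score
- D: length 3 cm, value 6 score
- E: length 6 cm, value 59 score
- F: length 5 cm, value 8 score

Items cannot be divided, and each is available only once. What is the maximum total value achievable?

65 score

Check high-value combinations within 9 cm:
- D+E: length 3+6=9, value 6+59=65
- E: length 6, value 59
- C+F: length 4+5=9, value 46+8=54
- C+D: length 4+3=7, value 46+6=52
- C: length 4, value 46
Best: 65 score.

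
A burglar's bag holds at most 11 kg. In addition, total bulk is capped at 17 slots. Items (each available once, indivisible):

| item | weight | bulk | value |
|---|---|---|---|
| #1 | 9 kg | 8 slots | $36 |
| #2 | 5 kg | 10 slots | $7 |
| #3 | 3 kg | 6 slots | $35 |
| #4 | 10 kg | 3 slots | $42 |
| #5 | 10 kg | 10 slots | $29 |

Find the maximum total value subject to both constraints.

$42

Feasible sets respecting both limits:
- #2+#3: weight 8, bulk 16, value 42
- #4: weight 10, bulk 3, value 42
- #1: weight 9, bulk 8, value 36
Best: $42.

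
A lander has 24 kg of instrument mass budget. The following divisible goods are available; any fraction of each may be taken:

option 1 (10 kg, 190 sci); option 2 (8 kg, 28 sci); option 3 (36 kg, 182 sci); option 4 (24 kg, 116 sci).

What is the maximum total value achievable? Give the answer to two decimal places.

260.78

Take in order of value per unit:
- option 1 (190/10 per unit): all 10 → value 190, running total 190.00
- option 3 (182/36 per unit): 14 of 36 → value 14×182/36 = 70.7778, running total 260.78
Total 260.78.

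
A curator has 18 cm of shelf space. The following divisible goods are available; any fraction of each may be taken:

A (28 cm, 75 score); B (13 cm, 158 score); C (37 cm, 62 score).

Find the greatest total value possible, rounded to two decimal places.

171.39

Take in order of value per unit:
- B (158/13 per unit): all 13 → value 158, running total 158.00
- A (75/28 per unit): 5 of 28 → value 5×75/28 = 13.3929, running total 171.39
Total 171.39.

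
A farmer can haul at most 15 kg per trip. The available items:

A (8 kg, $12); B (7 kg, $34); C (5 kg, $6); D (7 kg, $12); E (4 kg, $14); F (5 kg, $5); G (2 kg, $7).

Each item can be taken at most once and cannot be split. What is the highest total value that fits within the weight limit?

$55

Check high-value combinations within 15 kg:
- B+E+G: weight 7+4+2=13, value 34+14+7=55
- B+E: weight 7+4=11, value 34+14=48
- B+C+G: weight 7+5+2=14, value 34+6+7=47
- B+D: weight 7+7=14, value 34+12=46
Best: $55.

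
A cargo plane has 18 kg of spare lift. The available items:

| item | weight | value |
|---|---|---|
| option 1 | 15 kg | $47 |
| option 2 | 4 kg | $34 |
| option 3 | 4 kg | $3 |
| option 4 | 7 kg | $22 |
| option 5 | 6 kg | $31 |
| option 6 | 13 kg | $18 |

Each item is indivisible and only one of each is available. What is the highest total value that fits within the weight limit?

$87

Check high-value combinations within 18 kg:
- option 2+option 4+option 5: weight 4+7+6=17, value 34+22+31=87
- option 2+option 3+option 5: weight 4+4+6=14, value 34+3+31=68
- option 2+option 5: weight 4+6=10, value 34+31=65
- option 2+option 3+option 4: weight 4+4+7=15, value 34+3+22=59
- option 2+option 4: weight 4+7=11, value 34+22=56
Best: $87.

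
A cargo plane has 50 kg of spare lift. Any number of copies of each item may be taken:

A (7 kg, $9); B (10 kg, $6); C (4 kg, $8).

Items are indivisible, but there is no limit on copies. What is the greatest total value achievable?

Best value-per-unit is C at 8/4, and filling with it alone uses weight 12×4=48. No mix of the others beats 12×8 = 96.

$96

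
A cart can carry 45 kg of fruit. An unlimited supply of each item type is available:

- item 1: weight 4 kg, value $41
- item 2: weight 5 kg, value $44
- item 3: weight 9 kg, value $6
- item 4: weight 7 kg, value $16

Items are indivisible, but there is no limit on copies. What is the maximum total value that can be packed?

$454

Best value-per-unit is item 1 at 41/4; filling with it alone gives 11×41 = 451.
Optimal mix: 10×item 1 + 1×item 2 → weight 45, value 454.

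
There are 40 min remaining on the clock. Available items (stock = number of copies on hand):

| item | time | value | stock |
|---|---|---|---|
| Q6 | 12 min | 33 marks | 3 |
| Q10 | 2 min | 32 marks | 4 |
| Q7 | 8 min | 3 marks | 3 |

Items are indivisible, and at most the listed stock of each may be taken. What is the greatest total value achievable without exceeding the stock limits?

197 marks

Best selections within time 40 and stock limits:
- 2×Q6 + 4×Q10 + 1×Q7: time 40, value 197
- 2×Q6 + 4×Q10: time 32, value 194
Best: 197 marks.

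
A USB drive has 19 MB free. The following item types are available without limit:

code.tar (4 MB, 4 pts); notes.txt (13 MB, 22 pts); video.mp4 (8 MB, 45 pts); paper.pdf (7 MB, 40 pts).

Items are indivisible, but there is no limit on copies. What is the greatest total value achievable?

90 pts

Best value-per-unit is paper.pdf at 40/7; filling with it alone gives 2×40 = 80.
Optimal mix: 2×video.mp4 → size 16, value 90.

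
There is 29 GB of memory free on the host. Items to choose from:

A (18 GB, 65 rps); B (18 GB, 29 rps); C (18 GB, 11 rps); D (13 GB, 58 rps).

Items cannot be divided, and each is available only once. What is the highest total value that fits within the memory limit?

65 rps

Check high-value combinations within 29 GB:
- A: memory 18, value 65
- D: memory 13, value 58
- B: memory 18, value 29
Best: 65 rps.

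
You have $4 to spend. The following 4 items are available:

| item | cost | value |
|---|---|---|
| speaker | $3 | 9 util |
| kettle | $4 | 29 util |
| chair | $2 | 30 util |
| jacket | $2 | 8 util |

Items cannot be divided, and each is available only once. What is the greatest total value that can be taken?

This is a 0/1 knapsack; check combinations near the capacity.
- chair+jacket: cost 2+2=4, value 30+8=38
- chair: cost 2, value 30
- kettle: cost 4, value 29
- speaker: cost 3, value 9
Best: 38 util.

38 util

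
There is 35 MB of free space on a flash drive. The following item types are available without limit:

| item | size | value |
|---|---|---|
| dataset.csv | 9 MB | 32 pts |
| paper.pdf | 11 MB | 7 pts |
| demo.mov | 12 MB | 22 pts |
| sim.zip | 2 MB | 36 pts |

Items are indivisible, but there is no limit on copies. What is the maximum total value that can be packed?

Best value-per-unit is sim.zip at 36/2, and filling with it alone uses size 17×2=34. No mix of the others beats 17×36 = 612.

612 pts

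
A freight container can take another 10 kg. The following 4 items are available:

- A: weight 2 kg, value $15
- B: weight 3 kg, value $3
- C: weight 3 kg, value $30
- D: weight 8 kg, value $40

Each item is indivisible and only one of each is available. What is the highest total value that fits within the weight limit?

$55

Check high-value combinations within 10 kg:
- A+D: weight 2+8=10, value 15+40=55
- A+B+C: weight 2+3+3=8, value 15+3+30=48
- A+C: weight 2+3=5, value 15+30=45
- D: weight 8, value 40
- B+C: weight 3+3=6, value 3+30=33
Best: $55.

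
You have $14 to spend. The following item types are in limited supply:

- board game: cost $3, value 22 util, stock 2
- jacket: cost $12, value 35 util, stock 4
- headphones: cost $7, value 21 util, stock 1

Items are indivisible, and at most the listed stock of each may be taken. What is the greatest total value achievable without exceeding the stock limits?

Best selections within cost 14 and stock limits:
- 2×board game + 1×headphones: cost 13, value 65
- 2×board game: cost 6, value 44
- 1×board game + 1×headphones: cost 10, value 43
Best: 65 util.

65 util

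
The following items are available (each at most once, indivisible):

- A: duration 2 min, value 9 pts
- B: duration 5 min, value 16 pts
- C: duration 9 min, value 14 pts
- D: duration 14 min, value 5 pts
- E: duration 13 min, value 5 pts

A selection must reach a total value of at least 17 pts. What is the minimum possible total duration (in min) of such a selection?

7

Subsets with value ≥ 17, sorted by total duration:
- A+B: duration 7, value 25
- A+C: duration 11, value 23
- B+C: duration 14, value 30
- A+B+C: duration 16, value 39
Minimum duration: 7 min.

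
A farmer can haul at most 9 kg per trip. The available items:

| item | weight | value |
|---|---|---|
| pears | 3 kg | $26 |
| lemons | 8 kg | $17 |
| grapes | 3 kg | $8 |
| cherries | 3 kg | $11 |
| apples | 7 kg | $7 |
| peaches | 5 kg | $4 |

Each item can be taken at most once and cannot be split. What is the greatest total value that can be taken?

$45

Check high-value combinations within 9 kg:
- pears+grapes+cherries: weight 3+3+3=9, value 26+8+11=45
- pears+cherries: weight 3+3=6, value 26+11=37
- pears+grapes: weight 3+3=6, value 26+8=34
Best: $45.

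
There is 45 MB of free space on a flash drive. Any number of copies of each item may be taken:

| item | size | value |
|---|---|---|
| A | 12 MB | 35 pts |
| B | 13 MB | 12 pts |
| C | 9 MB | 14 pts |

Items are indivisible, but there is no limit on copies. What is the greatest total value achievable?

119 pts

Best value-per-unit is A at 35/12; filling with it alone gives 3×35 = 105.
Optimal mix: 3×A + 1×C → size 45, value 119.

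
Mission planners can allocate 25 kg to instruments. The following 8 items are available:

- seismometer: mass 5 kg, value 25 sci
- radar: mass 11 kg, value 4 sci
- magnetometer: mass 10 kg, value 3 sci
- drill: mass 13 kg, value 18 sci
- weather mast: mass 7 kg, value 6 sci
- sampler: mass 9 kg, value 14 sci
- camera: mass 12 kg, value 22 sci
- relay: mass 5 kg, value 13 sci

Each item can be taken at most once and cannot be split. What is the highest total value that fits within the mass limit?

This is a 0/1 knapsack; check combinations near the capacity.
- seismometer+camera+relay: mass 5+12+5=22, value 25+22+13=60
- seismometer+drill+relay: mass 5+13+5=23, value 25+18+13=56
- seismometer+weather mast+camera: mass 5+7+12=24, value 25+6+22=53
- seismometer+sampler+relay: mass 5+9+5=19, value 25+14+13=52
- seismometer+drill+weather mast: mass 5+13+7=25, value 25+18+6=49
Best: 60 sci.

60 sci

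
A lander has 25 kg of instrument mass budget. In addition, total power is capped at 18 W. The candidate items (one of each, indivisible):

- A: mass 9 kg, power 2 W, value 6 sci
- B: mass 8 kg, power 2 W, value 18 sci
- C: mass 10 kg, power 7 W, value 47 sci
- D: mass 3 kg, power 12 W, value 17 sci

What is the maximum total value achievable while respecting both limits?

Feasible sets respecting both limits:
- B+C: mass 18, power 9, value 65
- A+C: mass 19, power 9, value 53
- C: mass 10, power 7, value 47
- A+B+D: mass 20, power 16, value 41
Best: 65 sci.

65 sci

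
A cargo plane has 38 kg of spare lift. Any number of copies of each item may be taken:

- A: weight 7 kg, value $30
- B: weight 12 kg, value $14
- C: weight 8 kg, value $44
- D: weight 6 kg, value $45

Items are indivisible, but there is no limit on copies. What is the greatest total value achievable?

$270

Best value-per-unit is D at 45/6, and filling with it alone uses weight 6×6=36. No mix of the others beats 6×45 = 270.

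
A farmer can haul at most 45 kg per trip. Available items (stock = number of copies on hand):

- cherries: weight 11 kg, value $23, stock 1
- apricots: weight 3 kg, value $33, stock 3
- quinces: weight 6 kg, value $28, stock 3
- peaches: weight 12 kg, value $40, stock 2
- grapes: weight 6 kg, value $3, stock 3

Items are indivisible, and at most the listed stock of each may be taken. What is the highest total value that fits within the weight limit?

$235

Top feasible selections:
- 3×apricots + 2×quinces + 2×peaches: weight 45, value 235
- 3×apricots + 3×quinces + 1×peaches + 1×grapes: weight 45, value 226
- 3×apricots + 3×quinces + 1×peaches: weight 39, value 223
- 1×cherries + 3×apricots + 2×quinces + 1×peaches: weight 44, value 218
Best: $235.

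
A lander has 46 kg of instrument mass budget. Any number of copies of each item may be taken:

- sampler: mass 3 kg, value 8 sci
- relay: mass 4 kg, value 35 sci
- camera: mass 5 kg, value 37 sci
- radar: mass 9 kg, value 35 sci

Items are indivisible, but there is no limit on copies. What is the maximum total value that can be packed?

Best value-per-unit is relay at 35/4; filling with it alone gives 11×35 = 385.
Optimal mix: 9×relay + 2×camera → mass 46, value 389.

389 sci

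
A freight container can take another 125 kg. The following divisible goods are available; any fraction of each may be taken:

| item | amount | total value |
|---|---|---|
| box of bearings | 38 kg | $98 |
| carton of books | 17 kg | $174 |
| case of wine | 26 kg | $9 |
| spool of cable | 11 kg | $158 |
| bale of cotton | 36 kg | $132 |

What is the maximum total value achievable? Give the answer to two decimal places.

Take in order of value per unit:
- spool of cable (158/11 per unit): all 11 → value 158, running total 158.00
- carton of books (174/17 per unit): all 17 → value 174, running total 332.00
- bale of cotton (132/36 per unit): all 36 → value 132, running total 464.00
- box of bearings (98/38 per unit): all 38 → value 98, running total 562.00
- case of wine (9/26 per unit): 23 of 26 → value 23×9/26 = 7.9615, running total 569.96
Total 569.96.

569.96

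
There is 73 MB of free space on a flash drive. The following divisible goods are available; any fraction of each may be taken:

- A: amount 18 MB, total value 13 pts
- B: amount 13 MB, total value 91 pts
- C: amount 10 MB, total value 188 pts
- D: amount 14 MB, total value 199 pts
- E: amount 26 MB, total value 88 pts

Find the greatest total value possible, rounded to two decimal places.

573.22

Take in order of value per unit:
- C (188/10 per unit): all 10 → value 188, running total 188.00
- D (199/14 per unit): all 14 → value 199, running total 387.00
- B (91/13 per unit): all 13 → value 91, running total 478.00
- E (88/26 per unit): all 26 → value 88, running total 566.00
- A (13/18 per unit): 10 of 18 → value 10×13/18 = 7.2222, running total 573.22
Total 573.22.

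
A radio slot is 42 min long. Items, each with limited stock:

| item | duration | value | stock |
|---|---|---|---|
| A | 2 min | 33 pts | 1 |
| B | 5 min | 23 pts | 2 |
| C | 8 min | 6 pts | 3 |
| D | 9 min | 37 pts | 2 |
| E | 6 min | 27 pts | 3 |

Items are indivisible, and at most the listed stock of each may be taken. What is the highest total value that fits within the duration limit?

207 pts

Top feasible selections:
- 1×A + 2×B + 2×D + 2×E: duration 42, value 207
- 1×A + 2×B + 1×D + 3×E: duration 39, value 197
Best: 207 pts.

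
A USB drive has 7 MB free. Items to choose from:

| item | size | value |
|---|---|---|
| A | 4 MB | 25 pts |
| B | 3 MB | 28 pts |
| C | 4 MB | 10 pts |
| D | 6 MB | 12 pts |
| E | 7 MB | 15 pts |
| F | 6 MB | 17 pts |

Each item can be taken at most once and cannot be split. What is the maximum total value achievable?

53 pts

This is a 0/1 knapsack; check combinations near the capacity.
- A+B: size 4+3=7, value 25+28=53
- B+C: size 3+4=7, value 28+10=38
- B: size 3, value 28
- A: size 4, value 25
Best: 53 pts.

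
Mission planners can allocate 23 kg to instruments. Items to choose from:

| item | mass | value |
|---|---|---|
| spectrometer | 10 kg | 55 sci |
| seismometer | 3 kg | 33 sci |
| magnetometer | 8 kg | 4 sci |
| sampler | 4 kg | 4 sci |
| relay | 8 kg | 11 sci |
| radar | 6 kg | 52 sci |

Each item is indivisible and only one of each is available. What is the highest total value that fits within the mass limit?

144 sci

This is a 0/1 knapsack; check combinations near the capacity.
- spectrometer+seismometer+sampler+radar: mass 10+3+4+6=23, value 55+33+4+52=144
- spectrometer+seismometer+radar: mass 10+3+6=19, value 55+33+52=140
- spectrometer+sampler+radar: mass 10+4+6=20, value 55+4+52=111
- spectrometer+radar: mass 10+6=16, value 55+52=107
- seismometer+sampler+relay+radar: mass 3+4+8+6=21, value 33+4+11+52=100
Best: 144 sci.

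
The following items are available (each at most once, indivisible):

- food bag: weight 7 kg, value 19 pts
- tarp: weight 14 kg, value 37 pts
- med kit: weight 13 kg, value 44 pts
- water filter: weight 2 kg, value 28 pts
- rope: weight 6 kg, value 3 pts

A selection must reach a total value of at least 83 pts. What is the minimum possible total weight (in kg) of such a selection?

Subsets with value ≥ 83, sorted by total weight:
- food bag+med kit+water filter: weight 22, value 91
- food bag+tarp+water filter: weight 23, value 84
- food bag+med kit+water filter+rope: weight 28, value 94
- tarp+med kit+water filter: weight 29, value 109
Minimum weight: 22 kg.

22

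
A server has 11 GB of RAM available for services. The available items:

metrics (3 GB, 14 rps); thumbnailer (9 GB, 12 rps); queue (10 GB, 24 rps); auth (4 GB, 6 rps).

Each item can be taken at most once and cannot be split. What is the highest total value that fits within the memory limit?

Check high-value combinations within 11 GB:
- queue: memory 10, value 24
- metrics+auth: memory 3+4=7, value 14+6=20
- metrics: memory 3, value 14
Best: 24 rps.

24 rps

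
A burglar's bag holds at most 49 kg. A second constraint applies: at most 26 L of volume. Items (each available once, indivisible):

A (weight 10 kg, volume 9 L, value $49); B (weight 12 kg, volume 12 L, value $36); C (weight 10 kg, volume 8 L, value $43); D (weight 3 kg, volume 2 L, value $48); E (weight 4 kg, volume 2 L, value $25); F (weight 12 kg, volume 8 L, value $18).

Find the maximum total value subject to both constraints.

Feasible sets respecting both limits:
- A+C+D+E: weight 27, volume 21, value 165
- A+B+D+E: weight 29, volume 25, value 158
- B+C+D+E: weight 29, volume 24, value 152
Best: $165.

$165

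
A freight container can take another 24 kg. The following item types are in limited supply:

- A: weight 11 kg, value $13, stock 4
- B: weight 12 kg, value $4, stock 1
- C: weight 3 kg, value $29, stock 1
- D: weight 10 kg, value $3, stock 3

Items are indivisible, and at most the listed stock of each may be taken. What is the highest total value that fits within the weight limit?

Top feasible selections:
- 1×A + 1×C + 1×D: weight 24, value 45
- 1×A + 1×C: weight 14, value 42
- 1×C + 2×D: weight 23, value 35
- 1×B + 1×C: weight 15, value 33
Best: $45.

$45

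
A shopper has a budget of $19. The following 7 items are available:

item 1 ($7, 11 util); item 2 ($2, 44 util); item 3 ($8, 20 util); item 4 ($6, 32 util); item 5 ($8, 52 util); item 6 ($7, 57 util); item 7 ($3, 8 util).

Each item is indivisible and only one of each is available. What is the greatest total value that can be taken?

153 util

Check high-value combinations within $19:
- item 2+item 5+item 6: cost 2+8+7=17, value 44+52+57=153
- item 2+item 4+item 6+item 7: cost 2+6+7+3=18, value 44+32+57+8=141
- item 2+item 4+item 5+item 7: cost 2+6+8+3=19, value 44+32+52+8=136
- item 2+item 4+item 6: cost 2+6+7=15, value 44+32+57=133
- item 2+item 4+item 5: cost 2+6+8=16, value 44+32+52=128
Best: 153 util.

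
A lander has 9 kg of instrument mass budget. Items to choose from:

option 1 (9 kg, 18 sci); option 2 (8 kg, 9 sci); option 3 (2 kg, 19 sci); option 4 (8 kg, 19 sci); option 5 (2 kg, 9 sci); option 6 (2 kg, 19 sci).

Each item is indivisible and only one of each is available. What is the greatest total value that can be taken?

47 sci

Check high-value combinations within 9 kg:
- option 3+option 5+option 6: mass 2+2+2=6, value 19+9+19=47
- option 3+option 6: mass 2+2=4, value 19+19=38
- option 3+option 5: mass 2+2=4, value 19+9=28
Best: 47 sci.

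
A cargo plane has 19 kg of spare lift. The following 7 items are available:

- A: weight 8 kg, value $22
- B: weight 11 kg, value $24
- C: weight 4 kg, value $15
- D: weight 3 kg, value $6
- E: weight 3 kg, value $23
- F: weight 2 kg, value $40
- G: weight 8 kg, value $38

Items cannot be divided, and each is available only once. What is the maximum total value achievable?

Check high-value combinations within 19 kg:
- C+E+F+G: weight 4+3+2+8=17, value 15+23+40+38=116
- D+E+F+G: weight 3+3+2+8=16, value 6+23+40+38=107
- E+F+G: weight 3+2+8=13, value 23+40+38=101
Best: $116.

$116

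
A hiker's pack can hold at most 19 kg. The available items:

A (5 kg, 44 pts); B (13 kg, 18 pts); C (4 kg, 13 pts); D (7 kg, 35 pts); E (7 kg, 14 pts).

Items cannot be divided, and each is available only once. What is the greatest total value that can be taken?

93 pts

Check high-value combinations within 19 kg:
- A+D+E: weight 5+7+7=19, value 44+35+14=93
- A+C+D: weight 5+4+7=16, value 44+13+35=92
- A+D: weight 5+7=12, value 44+35=79
- A+C+E: weight 5+4+7=16, value 44+13+14=71
Best: 93 pts.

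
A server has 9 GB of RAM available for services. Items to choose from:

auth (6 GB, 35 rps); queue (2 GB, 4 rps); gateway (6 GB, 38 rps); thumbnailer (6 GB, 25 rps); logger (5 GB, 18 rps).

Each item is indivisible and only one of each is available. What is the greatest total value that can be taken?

Check high-value combinations within 9 GB:
- queue+gateway: memory 2+6=8, value 4+38=42
- auth+queue: memory 6+2=8, value 35+4=39
- gateway: memory 6, value 38
Best: 42 rps.

42 rps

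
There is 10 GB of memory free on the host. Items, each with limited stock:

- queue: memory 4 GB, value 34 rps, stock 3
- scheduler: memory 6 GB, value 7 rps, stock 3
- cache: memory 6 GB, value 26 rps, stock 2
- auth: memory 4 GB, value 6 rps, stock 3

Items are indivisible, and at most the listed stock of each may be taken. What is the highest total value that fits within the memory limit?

Top feasible selections:
- 2×queue: memory 8, value 68
- 1×queue + 1×cache: memory 10, value 60
Best: 68 rps.

68 rps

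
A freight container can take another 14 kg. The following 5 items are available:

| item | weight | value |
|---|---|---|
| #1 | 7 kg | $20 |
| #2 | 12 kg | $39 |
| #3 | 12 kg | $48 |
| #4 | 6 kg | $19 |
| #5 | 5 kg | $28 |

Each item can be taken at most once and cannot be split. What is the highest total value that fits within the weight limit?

$48

Check high-value combinations within 14 kg:
- #3: weight 12, value 48
- #1+#5: weight 7+5=12, value 20+28=48
- #4+#5: weight 6+5=11, value 19+28=47
- #2: weight 12, value 39
- #1+#4: weight 7+6=13, value 20+19=39
Best: $48.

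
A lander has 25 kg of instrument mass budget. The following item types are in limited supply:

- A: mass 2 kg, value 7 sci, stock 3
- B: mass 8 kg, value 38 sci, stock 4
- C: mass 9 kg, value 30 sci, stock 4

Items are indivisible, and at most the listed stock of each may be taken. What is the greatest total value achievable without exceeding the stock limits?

Top feasible selections:
- 3×B: mass 24, value 114
- 2×B + 1×C: mass 25, value 106
- 3×A + 2×B: mass 22, value 97
Best: 114 sci.

114 sci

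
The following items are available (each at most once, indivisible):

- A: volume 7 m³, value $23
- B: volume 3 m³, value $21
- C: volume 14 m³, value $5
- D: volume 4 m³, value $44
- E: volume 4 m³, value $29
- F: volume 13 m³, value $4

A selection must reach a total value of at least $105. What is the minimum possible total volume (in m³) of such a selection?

Subsets with value ≥ 105, sorted by total volume:
- A+B+D+E: volume 18, value 117
- A+B+D+E+F: volume 31, value 121
- A+B+C+D+E: volume 32, value 122
Minimum volume: 18 m³.

18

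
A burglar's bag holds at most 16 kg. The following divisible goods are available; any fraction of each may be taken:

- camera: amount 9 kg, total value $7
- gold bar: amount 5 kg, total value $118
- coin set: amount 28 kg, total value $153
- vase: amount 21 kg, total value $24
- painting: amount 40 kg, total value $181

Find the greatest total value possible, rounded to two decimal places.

Take in order of value per unit:
- gold bar (118/5 per unit): all 5 → value 118, running total 118.00
- coin set (153/28 per unit): 11 of 28 → value 11×153/28 = 60.1071, running total 178.11
Total 178.11.

178.11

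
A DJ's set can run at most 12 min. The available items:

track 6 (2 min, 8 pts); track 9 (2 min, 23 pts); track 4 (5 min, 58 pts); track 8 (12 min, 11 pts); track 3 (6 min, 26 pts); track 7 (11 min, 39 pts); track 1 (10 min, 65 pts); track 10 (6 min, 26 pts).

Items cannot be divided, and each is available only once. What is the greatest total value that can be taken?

This is a 0/1 knapsack; check combinations near the capacity.
- track 6+track 9+track 4: duration 2+2+5=9, value 8+23+58=89
- track 9+track 1: duration 2+10=12, value 23+65=88
- track 4+track 3: duration 5+6=11, value 58+26=84
- track 4+track 10: duration 5+6=11, value 58+26=84
- track 9+track 4: duration 2+5=7, value 23+58=81
Best: 89 pts.

89 pts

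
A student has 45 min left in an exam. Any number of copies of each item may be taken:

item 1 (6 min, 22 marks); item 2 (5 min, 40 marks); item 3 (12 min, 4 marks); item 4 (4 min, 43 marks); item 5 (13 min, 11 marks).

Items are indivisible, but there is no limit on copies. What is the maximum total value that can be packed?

Best value-per-unit is item 4 at 43/4, and filling with it alone uses time 11×4=44. No mix of the others beats 11×43 = 473.

473 marks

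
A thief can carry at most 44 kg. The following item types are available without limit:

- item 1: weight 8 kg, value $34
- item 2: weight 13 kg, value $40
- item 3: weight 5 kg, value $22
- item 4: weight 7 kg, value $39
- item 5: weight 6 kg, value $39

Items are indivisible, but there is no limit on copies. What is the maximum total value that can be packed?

$273

Best value-per-unit is item 5 at 39/6; filling with it alone gives 7×39 = 273.
Optimal mix: 2×item 4 + 5×item 5 → weight 44, value 273.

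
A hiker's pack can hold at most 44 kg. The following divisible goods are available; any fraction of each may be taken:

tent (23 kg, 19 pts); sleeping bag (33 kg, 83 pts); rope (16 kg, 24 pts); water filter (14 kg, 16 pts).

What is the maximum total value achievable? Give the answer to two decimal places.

99.50

Take in order of value per unit:
- sleeping bag (83/33 per unit): all 33 → value 83, running total 83.00
- rope (24/16 per unit): 11 of 16 → value 11×24/16 = 16.5000, running total 99.50
Total 99.50.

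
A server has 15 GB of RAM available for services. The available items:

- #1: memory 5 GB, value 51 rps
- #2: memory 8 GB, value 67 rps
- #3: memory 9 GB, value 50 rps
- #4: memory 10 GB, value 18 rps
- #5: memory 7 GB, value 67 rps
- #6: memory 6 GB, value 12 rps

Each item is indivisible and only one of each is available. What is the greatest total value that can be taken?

134 rps

Check high-value combinations within 15 GB:
- #2+#5: memory 8+7=15, value 67+67=134
- #1+#5: memory 5+7=12, value 51+67=118
- #1+#2: memory 5+8=13, value 51+67=118
Best: 134 rps.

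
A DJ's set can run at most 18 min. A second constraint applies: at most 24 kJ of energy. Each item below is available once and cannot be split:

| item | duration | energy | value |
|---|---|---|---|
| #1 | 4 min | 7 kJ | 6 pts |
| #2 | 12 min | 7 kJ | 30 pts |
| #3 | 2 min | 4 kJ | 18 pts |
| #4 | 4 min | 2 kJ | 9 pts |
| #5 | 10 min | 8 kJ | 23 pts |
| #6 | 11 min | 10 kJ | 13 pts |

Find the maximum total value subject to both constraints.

57 pts

Feasible sets respecting both limits:
- #2+#3+#4: duration 18, energy 13, value 57
- #1+#2+#3: duration 18, energy 18, value 54
- #3+#4+#5: duration 16, energy 14, value 50
Best: 57 pts.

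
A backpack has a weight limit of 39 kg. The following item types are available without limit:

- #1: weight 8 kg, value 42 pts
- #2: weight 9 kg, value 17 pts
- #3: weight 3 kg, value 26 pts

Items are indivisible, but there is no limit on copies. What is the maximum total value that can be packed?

Best value-per-unit is #3 at 26/3, and filling with it alone uses weight 13×3=39. No mix of the others beats 13×26 = 338.

338 pts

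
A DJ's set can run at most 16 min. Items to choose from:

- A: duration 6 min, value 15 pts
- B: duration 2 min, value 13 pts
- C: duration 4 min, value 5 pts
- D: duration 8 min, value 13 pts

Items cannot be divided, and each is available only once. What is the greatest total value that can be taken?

This is a 0/1 knapsack; check combinations near the capacity.
- A+B+D: duration 6+2+8=16, value 15+13+13=41
- A+B+C: duration 6+2+4=12, value 15+13+5=33
- B+C+D: duration 2+4+8=14, value 13+5+13=31
- A+B: duration 6+2=8, value 15+13=28
Best: 41 pts.

41 pts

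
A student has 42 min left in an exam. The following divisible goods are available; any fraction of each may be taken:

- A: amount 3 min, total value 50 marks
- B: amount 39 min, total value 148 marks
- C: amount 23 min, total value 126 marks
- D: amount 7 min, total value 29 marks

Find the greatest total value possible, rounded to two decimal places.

Take in order of value per unit:
- A (50/3 per unit): all 3 → value 50, running total 50.00
- C (126/23 per unit): all 23 → value 126, running total 176.00
- D (29/7 per unit): all 7 → value 29, running total 205.00
- B (148/39 per unit): 9 of 39 → value 9×148/39 = 34.1538, running total 239.15
Total 239.15.

239.15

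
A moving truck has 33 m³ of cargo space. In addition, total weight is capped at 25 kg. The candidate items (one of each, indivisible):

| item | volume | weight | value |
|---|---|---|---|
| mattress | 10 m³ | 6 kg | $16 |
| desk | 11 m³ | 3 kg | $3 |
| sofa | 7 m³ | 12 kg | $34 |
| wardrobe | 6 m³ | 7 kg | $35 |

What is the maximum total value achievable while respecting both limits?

Feasible sets respecting both limits:
- mattress+sofa+wardrobe: volume 23, weight 25, value 85
- desk+sofa+wardrobe: volume 24, weight 22, value 72
- sofa+wardrobe: volume 13, weight 19, value 69
Best: $85.

$85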